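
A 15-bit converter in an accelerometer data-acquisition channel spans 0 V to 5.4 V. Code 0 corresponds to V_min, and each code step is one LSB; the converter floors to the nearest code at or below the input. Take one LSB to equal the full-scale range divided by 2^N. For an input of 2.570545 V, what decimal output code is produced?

15598

Range is 5.4 V. LSB = 5.4 V / 2^15 ≈ 164.8 µV.
(V_in − V_min) × 2^15/range = (2.570545 − (0)) × 32768/5.4 = 15598.448.
Floor → code = 15598.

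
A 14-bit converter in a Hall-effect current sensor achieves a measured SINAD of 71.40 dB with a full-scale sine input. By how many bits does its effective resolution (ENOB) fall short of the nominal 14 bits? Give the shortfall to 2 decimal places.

N_eff = (71.40 − 1.76)/6.02 = 11.5681 bits.
14 − 11.5681 = 2.43 bits below nominal.

2.43 bits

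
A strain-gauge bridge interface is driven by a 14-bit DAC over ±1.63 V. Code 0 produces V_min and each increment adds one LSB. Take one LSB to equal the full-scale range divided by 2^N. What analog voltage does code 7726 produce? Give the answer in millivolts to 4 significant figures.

-92.72 mV

Span: 1.63 V − (-1.63 V) = 3.26 V. LSB = 3.26 V / 2^14.
V_out = V_min + code × LSB = -1.63 V + 7726 × 3.26 V / 16384
      = -1.63 + 1.53728 = -0.0927222 V.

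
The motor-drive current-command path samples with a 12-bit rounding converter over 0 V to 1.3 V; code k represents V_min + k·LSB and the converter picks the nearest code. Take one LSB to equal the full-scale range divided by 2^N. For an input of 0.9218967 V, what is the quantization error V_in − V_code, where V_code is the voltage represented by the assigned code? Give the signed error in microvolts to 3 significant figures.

Full-scale range = 1.3 V. LSB = 1.3 V / 2^12 ≈ 317.4 µV.
Position in LSBs: (0.9218967 − (0)) × 4096/1.3 = 2904.6838; rounding gives k = 2905.
Reconstructed level: 0 + 2905 × 1.3/4096 V = 0.9219970703 V.
V_in − V_code = 0.9218967 − (0.9219970703) = −100 µV.

−100 µV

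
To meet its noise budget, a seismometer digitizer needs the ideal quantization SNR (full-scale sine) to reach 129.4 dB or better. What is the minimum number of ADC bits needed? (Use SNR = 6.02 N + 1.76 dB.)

Required N = ⌈(129.4 − 1.76)/6.02⌉ = ⌈21.203⌉ = 22.

22 bits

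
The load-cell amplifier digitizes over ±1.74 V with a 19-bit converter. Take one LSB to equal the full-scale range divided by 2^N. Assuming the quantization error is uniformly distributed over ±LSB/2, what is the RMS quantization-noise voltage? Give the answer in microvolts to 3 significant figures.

The full-scale span is 1.74 − (-1.74) = 3.48 V.
LSB = 3.48 V / 2^19 = 6.6376 µV.
σ_q = LSB/√12 = 6.6376 µV/3.4641 = 1.92 µV.

1.92 µV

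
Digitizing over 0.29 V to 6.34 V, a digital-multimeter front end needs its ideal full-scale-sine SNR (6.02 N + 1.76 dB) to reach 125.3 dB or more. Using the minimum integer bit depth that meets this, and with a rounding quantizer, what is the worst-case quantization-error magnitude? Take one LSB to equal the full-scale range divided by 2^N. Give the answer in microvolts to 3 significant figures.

Range = 6.34 − (0.29) = 6.05 V.
Solving 6.02 N ≥ 125.3 − 1.76: N ≥ 20.522. Round up → N = 21.
LSB = 6.05 V / 2^21 = 2.8849 µV.
Max error for round-to-nearest is LSB/2 = 1.44 µV.

1.44 µV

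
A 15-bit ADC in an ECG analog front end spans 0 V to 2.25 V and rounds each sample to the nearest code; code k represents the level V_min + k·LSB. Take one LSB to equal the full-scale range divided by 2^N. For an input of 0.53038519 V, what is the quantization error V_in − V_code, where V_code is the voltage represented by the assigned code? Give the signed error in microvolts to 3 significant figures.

+20.2 µV

Span = 2.25 V. LSB = 2.25 V / 2^15 ≈ 68.66 µV.
Position in LSBs: (0.53038519 − (0)) × 32768/2.25 = 7724.2942; rounding gives k = 7724.
Reconstructed level: 0 + 7724 × 2.25/32768 V = 0.53036499023 V.
Error = V_in − V_code = 0.53038519 − (0.53036499023) = +20.2 µV.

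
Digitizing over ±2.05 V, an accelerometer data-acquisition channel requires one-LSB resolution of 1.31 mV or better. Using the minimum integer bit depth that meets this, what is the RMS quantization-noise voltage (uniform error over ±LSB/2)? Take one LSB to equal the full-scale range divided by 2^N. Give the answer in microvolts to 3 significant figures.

Range = 2.05 − (-2.05) = 4.1 V.
Levels needed ≥ 4.1/1.31 mV = 3130. 2^12 = 4096 suffices, so N_min = 12.
Step size = 4.1/4096 V = 1.0010 mV.
σ_q = LSB/√12 = 1.0010 mV/3.4641 = 289 µV.

289 µV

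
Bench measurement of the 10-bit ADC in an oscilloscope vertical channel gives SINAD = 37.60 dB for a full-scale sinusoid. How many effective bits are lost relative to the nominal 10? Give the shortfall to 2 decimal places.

Effective bits = (37.60 − 1.76)/6.02 = 5.9535.
Shortfall = 10 − 5.9535 = 4.0465 bits.

4.05 bits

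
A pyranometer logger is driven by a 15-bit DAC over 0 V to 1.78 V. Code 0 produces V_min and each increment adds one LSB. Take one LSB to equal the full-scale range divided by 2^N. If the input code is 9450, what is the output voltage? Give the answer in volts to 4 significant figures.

Span = 1.78 V. LSB = 1.78 V / 2^15.
V_out = V_min + code × LSB = 0 V + 9450 × 1.78 V / 32768
      = 0 + 0.513336 = 0.513336 V.

0.5133 V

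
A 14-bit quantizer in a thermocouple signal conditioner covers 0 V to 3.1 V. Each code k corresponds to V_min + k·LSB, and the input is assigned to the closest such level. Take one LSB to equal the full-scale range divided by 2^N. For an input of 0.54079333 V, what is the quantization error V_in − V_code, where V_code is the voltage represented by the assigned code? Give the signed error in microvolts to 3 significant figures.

+34.1 µV

V_FS = 3.1 V. LSB = 3.1 V / 2^14 ≈ 189.2 µV.
Position in LSBs: (0.54079333 − (0)) × 16384/3.1 = 2858.1800; rounding gives k = 2858.
V_code = V_min + k × range/2^14 = 0 + 2858 × 3.1/16384 = 0.54075927734 V.
e = 0.54079333 − (0.54075927734) = +34.1 µV.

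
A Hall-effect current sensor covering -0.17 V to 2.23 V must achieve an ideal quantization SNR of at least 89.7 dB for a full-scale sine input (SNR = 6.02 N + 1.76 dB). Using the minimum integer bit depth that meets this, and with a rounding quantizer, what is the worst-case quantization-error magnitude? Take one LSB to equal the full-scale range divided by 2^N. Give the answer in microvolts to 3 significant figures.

36.6 µV

Span: 2.23 V − (-0.17 V) = 2.4 V.
Required N = ⌈(89.7 − 1.76)/6.02⌉ = ⌈14.608⌉ = 15.
LSB = 2.4 V / 2^15 = 73.242 µV.
Half an LSB is 36.6 µV.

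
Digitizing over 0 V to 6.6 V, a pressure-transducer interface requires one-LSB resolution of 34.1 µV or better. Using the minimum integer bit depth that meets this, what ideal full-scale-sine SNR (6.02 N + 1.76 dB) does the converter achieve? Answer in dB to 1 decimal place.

110.1 dB

Full-scale range = 6.6 V.
Need 2^N ≥ 6.6 V / 34.1 µV = 193500 → N_min = 18.
SNR = 6.02 × 18 + 1.76 = 110.12 dB.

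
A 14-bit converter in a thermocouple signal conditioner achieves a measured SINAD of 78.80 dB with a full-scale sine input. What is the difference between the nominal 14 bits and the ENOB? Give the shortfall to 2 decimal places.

N_eff = (78.80 − 1.76)/6.02 = 12.7973 bits.
Shortfall = 14 − 12.7973 = 1.2027 bits.

1.20 bits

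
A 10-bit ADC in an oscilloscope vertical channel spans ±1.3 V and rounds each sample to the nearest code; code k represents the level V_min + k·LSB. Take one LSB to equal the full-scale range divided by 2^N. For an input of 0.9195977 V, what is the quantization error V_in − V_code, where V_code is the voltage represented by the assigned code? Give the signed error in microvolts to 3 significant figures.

Range = 1.3 − (-1.3) = 2.6 V. LSB = 2.6 V / 2^10 ≈ 2.539 mV.
(0.9195977 − (-1.3)) / LSB = 2.2195977 × 1024/2.6 = 874.1800. Nearest integer: k = 874.
V_code = V_min + k × range/2^10 = -1.3 + 874 × 2.6/1024 = 0.9191406250 V.
V_in − V_code = 0.9195977 − (0.9191406250) = +457 µV.

+457 µV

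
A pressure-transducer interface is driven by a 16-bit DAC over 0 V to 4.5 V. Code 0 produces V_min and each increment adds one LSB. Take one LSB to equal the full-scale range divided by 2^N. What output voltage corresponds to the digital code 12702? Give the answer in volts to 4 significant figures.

0.8722 V

Full-scale range = 4.5 V. LSB = 4.5 V / 2^16.
V_out = 0 + 12702 × (4.5/65536) V
      = 0 V + 0.872177 V = 0.872177 V.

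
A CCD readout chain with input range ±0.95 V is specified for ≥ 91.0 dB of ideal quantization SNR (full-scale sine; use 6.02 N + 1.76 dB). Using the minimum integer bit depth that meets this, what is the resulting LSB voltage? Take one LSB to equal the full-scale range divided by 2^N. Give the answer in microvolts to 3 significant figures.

Full-scale range = 0.95 V − (-0.95 V) = 1.9 V.
N ≥ (91.0 − 1.76)/6.02 = 14.824 → N_min = 15.
LSB = 1.9 V ÷ 2^15 = 1.9/32768 V = 58.0 µV.

58.0 µV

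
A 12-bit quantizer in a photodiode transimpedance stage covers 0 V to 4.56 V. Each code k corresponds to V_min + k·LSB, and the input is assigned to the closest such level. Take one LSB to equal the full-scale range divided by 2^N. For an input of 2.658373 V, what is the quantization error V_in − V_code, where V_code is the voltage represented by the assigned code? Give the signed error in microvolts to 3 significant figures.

Full-scale range = 4.56 V. LSB = 4.56 V / 2^12 ≈ 1.113 mV.
Position in LSBs: (2.658373 − (0)) × 4096/4.56 = 2387.8719; rounding gives k = 2388.
Reconstructed level: 0 + 2388 × 4.56/4096 V = 2.658515625 V.
V_in − V_code = 2.658373 − (2.658515625) = −143 µV.

−143 µV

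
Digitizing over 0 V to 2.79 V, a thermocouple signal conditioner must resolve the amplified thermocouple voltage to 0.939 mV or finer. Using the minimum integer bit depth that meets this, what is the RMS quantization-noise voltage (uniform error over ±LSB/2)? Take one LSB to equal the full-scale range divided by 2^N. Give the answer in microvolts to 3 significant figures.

197 µV

V_FS = 2.79 V.
Need 2^N ≥ 2.79 V / 0.939 mV = 2971 → N_min = 12.
One LSB is 2.79 V / 4096 = 0.68115 mV.
V_rms = LSB/√12 = 197 µV.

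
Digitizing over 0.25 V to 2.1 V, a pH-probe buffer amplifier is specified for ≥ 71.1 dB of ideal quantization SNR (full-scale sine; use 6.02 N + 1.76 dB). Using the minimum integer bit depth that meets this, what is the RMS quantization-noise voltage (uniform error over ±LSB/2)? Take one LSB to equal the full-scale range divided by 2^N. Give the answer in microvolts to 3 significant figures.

The full-scale span is 2.1 − (0.25) = 1.85 V.
6.02 N + 1.76 ≥ 71.1 gives N ≥ 11.518, so the minimum integer is 12.
LSB = 1.85 V ÷ 2^12 = 1.85/4096 V = 451.66 µV.
σ_q = LSB/√12 = 451.66 µV/3.4641 = 130 µV.

130 µV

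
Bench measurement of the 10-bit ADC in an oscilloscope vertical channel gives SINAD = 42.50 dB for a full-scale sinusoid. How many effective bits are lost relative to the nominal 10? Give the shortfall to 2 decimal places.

3.23 bits

N_eff = (42.50 − 1.76)/6.02 = 6.7674 bits.
Shortfall = 10 − 6.7674 = 3.2326 bits.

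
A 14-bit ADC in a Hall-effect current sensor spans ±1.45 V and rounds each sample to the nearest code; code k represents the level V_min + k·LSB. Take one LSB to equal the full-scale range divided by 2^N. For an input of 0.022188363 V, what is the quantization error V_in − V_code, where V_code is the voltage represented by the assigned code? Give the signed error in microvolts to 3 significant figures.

+63.1 µV

Full-scale range = 1.45 V − (-1.45 V) = 2.9 V. LSB = 2.9 V / 2^14 ≈ 177.0 µV.
Position in LSBs: (0.022188363 − (-1.45)) × 16384/2.9 = 8317.3566; rounding gives k = 8317.
V_code = -1.45 + (8317/16384) × 2.9 = 0.022125244141 V.
e = 0.022188363 − (0.022125244141) = +63.1 µV.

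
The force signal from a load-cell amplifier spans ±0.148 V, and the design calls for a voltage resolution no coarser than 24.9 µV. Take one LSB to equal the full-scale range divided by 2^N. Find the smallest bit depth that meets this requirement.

Full-scale range = 0.148 V − (-0.148 V) = 0.296 V.
Need 2^N ≥ 0.296 V / 24.9 µV = 11890 → N_min = 14.

14 bits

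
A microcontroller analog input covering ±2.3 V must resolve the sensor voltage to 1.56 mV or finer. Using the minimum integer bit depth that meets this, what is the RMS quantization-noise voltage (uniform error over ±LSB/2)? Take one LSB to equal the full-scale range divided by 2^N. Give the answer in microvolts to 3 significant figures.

324 µV

Range = 2.3 − (-2.3) = 4.6 V.
4.6 V / 1.56 mV = 2949. Since 2^11 = 2048 and 2^12 = 4096, N = 12.
One LSB is 4.6 V / 4096 = 1.1230 mV.
σ_q = LSB/√12 = 1.1230 mV/3.4641 = 324 µV.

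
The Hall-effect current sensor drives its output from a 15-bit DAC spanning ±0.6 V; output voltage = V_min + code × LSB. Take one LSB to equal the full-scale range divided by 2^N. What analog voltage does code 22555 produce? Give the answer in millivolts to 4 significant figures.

The full-scale span is 0.6 − (-0.6) = 1.2 V. LSB = 1.2 V / 2^15.
Output = V_min + (22555/32768) × range = -0.6 + 0.688324 × 1.2 V
      = -0.6 + 0.825989 = 0.225989 V.

226.0 mV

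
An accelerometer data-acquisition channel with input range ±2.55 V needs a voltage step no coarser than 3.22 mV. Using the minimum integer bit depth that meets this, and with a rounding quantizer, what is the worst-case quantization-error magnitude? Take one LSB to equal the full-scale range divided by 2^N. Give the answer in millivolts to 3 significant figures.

Span: 2.55 V − (-2.55 V) = 5.1 V.
5.1 V / 3.22 mV = 1584. Since 2^10 = 1024 and 2^11 = 2048, N = 11.
LSB = 5.1 V ÷ 2^11 = 5.1/2048 V = 2.4902 mV.
|e|_max = LSB/2 = 1.25 mV.

1.25 mV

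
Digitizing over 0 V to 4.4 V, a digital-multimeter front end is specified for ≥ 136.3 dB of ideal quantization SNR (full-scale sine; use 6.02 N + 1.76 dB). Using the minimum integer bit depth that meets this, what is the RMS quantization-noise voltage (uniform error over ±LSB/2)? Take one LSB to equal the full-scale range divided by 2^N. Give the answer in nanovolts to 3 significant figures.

151 nV

Span = 4.4 V.
Solving 6.02 N ≥ 136.3 − 1.76: N ≥ 22.349. Round up → N = 23.
LSB = 4.4 V ÷ 2^23 = 4.4/8388608 V = 0.52452 µV.
RMS noise = LSB/√12 = 151 nV.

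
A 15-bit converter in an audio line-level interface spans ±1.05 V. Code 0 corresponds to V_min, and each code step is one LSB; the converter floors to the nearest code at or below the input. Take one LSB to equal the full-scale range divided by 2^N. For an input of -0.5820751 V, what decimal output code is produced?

Span: 1.05 V − (-1.05 V) = 2.1 V. LSB = 2.1 V / 2^15 ≈ 64.09 µV.
V_in − V_min = -0.5820751 − (-1.05) = 0.4679249 V.
Divide by LSB: 0.4679249 × 32768/2.1 = 7301.4110.
Truncating gives code 7301.

7301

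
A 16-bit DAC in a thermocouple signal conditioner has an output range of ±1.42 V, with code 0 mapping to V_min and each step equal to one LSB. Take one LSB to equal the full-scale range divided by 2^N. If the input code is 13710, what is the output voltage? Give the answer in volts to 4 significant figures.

The full-scale span is 1.42 − (-1.42) = 2.84 V. LSB = 2.84 V / 2^16.
V_out = -1.42 + 13710 × (2.84/65536) V
      = -1.42 + 0.594122 = -0.825878 V.

-0.8259 V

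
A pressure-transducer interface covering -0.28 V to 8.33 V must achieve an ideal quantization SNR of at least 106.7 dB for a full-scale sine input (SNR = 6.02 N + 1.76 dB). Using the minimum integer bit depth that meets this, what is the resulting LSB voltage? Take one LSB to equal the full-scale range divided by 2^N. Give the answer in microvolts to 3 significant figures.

32.8 µV

The full-scale span is 8.33 − (-0.28) = 8.61 V.
Required N = ⌈(106.7 − 1.76)/6.02⌉ = ⌈17.432⌉ = 18.
One LSB is 8.61 V / 262144 = 32.8 µV.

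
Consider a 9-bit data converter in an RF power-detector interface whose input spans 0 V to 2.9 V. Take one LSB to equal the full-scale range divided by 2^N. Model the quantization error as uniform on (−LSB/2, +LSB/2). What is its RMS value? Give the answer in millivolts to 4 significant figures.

Full-scale range = 2.9 V.
LSB = 2.9 V ÷ 2^9 = 2.9/512 V = 5.66406 mV.
RMS of a uniform error over width LSB is LSB/√12 = 1.635 mV.

1.635 mV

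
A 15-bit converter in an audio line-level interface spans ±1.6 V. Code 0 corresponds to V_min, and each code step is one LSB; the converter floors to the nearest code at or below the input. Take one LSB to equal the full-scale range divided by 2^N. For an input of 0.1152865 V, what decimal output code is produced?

17564

Range = 1.6 − (-1.6) = 3.2 V. LSB = 3.2 V / 2^15 ≈ 97.66 µV.
code = ⌊(V_in − V_min)/LSB⌋ = ⌊(V_in − V_min) × 2^15 / range⌋
     = ⌊(0.1152865 − (-1.6)) × 32768 / 3.2⌋ = ⌊1.7152865 × 32768/3.2⌋
     = ⌊17564.534⌋ = 17564.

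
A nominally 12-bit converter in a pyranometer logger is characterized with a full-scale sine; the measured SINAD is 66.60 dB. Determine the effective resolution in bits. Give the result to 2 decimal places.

ENOB = (SINAD − 1.76) / 6.02 = (66.60 − 1.76) / 6.02 = 64.84 / 6.02 = 10.7708.

10.77 bits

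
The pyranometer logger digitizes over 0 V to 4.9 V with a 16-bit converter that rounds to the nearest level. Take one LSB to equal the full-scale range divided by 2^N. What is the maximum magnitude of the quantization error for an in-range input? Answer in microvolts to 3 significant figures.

Span = 4.9 V.
Step size = 4.9/65536 V = 74.768 µV.
Worst-case error for round-to-nearest is half an LSB: 37.4 µV.

37.4 µV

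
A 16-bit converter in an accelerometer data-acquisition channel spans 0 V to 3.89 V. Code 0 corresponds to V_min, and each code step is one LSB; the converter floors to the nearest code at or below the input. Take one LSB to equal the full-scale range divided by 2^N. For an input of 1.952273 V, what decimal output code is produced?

32890

Full-scale range = 3.89 V. LSB = 3.89 V / 2^16 ≈ 59.36 µV.
code = ⌊(V_in − V_min)/LSB⌋ = ⌊(V_in − V_min) × 2^16 / range⌋
     = ⌊(1.952273 − (0)) × 65536 / 3.89⌋ = ⌊1.952273 × 65536/3.89⌋
     = ⌊32890.530⌋ = 32890.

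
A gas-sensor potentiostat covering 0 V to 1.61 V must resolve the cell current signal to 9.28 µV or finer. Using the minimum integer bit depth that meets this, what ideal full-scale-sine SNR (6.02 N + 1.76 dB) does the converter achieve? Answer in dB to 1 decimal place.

Span = 1.61 V.
Required number of levels: 1.61/9.28 µV = 173490; smallest N with 2^N ≥ that is 18.
SNR = 6.02 × 18 + 1.76 = 110.12 dB.

110.1 dB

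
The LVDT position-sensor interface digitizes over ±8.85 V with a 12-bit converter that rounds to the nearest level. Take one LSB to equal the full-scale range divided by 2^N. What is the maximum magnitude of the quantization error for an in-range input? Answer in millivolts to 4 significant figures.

2.161 mV

Span: 8.85 V − (-8.85 V) = 17.7 V.
LSB = 17.7 V / 2^12 = 4.32129 mV.
Worst-case error for round-to-nearest is half an LSB: 2.161 mV.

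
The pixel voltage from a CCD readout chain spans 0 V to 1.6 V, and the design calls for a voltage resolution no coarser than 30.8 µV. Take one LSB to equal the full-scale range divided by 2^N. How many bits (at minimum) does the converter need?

V_FS = 1.6 V.
1.6 V / 30.8 µV = 51950. Since 2^15 = 32768 and 2^16 = 65536, N = 16.

16 bits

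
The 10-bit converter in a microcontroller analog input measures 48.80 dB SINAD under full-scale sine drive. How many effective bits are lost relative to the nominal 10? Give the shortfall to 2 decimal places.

2.19 bits

N_eff = (48.80 − 1.76)/6.02 = 7.8140 bits.
Shortfall = 10 − 7.8140 = 2.1860 bits.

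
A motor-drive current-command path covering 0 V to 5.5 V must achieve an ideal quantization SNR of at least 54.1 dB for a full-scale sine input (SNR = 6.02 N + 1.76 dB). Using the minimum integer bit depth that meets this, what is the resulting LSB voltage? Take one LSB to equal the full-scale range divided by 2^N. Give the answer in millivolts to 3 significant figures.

10.7 mV

Full-scale range = 5.5 V.
N ≥ (54.1 − 1.76)/6.02 = 8.694 → N_min = 9.
Step size = 5.5/512 V = 10.7 mV.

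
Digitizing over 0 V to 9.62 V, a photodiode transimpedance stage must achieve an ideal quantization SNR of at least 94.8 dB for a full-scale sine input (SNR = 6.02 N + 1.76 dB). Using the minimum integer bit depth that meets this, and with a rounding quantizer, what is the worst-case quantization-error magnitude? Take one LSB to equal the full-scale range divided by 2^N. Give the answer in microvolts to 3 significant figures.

73.4 µV

V_FS = 9.62 V.
6.02 N + 1.76 ≥ 94.8 gives N ≥ 15.455, so the minimum integer is 16.
LSB = 9.62 V / 2^16 = 146.79 µV.
Max error for round-to-nearest is LSB/2 = 73.4 µV.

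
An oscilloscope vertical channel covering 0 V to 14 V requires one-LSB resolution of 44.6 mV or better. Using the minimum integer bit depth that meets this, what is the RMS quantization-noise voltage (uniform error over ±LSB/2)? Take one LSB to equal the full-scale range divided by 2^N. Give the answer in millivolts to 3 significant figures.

V_FS = 14 V.
14 V / 44.6 mV = 313.9. Since 2^8 = 256 and 2^9 = 512, N = 9.
Step size = 14/512 V = 27.344 mV.
RMS noise = LSB/√12 = 7.89 mV.

7.89 mV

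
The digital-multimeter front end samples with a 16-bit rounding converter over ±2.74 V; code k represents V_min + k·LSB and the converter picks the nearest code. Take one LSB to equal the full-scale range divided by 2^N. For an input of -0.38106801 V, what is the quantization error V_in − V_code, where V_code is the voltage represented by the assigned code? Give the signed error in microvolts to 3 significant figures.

Span: 2.74 V − (-2.74 V) = 5.48 V. LSB = 5.48 V / 2^16 ≈ 83.62 µV.
(V_in − V_min)/LSB = (-0.38106801 − (-2.74)) × 65536/5.48 = 28210.7604 → nearest code k = 28211.
Reconstructed level: -2.74 + 28211 × 5.48/65536 V = -0.38104797363 V.
e = -0.38106801 − (-0.38104797363) = −20.0 µV.

−20.0 µV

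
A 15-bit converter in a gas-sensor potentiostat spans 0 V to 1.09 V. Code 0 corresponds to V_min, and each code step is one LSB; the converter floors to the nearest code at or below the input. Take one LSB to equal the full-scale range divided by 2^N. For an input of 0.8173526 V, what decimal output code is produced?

V_FS = 1.09 V. LSB = 1.09 V / 2^15 ≈ 33.26 µV.
V_in − V_min = 0.8173526 − (0) = 0.8173526 V.
Divide by LSB: 0.8173526 × 32768/1.09 = 24571.5688.
Truncating gives code 24571.

24571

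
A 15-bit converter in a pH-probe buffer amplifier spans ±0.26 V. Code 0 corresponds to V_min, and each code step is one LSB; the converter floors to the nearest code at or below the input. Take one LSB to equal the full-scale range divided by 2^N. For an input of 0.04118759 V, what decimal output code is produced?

Full-scale range = 0.26 V − (-0.26 V) = 0.52 V. LSB = 0.52 V / 2^15 ≈ 15.87 µV.
(V_in − V_min) × 2^15/range = (0.04118759 − (-0.26)) × 32768/0.52 = 18979.452.
Floor → code = 18979.

18979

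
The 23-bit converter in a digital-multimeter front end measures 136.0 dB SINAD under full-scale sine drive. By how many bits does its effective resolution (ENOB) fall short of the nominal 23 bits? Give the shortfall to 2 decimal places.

0.70 bits

Effective bits = (136.0 − 1.76)/6.02 = 22.2990.
Shortfall = 23 − 22.2990 = 0.7010 bits.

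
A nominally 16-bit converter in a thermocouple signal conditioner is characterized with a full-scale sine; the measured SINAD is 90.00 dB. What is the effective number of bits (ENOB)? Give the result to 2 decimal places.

14.66 bits

(90.00 − 1.76) / 6.02 = 88.24/6.02 = 14.6578 effective bits.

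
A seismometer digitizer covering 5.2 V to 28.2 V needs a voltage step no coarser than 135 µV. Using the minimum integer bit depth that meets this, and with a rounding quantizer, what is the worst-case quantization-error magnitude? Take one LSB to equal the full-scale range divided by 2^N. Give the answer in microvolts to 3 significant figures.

Range = 28.2 − (5.2) = 23 V.
Required number of levels: 23/135 µV = 170370; smallest N with 2^N ≥ that is 18.
LSB = 23 V ÷ 2^18 = 23/262144 V = 87.738 µV.
Half an LSB is 43.9 µV.

43.9 µV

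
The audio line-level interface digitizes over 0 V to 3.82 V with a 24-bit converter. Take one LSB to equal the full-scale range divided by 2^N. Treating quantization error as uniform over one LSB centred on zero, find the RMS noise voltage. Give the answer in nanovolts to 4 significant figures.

Full-scale range = 3.82 V.
Step size = 3.82/16777216 V = 227.690 nV.
RMS of a uniform error over width LSB is LSB/√12 = 65.73 nV.

65.73 nV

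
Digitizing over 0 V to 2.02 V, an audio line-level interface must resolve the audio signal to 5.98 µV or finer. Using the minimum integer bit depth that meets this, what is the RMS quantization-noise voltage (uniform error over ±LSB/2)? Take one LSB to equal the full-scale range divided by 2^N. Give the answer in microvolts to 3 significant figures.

1.11 µV

V_FS = 2.02 V.
2.02 V / 5.98 µV = 337800. Since 2^18 = 262144 and 2^19 = 524288, N = 19.
LSB = 2.02 V ÷ 2^19 = 2.02/524288 V = 3.8528 µV.
σ_q = LSB/√12 = 3.8528 µV/3.4641 = 1.11 µV.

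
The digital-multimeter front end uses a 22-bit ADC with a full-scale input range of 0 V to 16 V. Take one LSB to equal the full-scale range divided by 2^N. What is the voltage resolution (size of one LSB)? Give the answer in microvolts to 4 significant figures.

V_FS = 16 V.
There are 2^22 = 4194304 steps.
LSB = 16 V ÷ 2^22 = 16/4194304 V = 3.815 µV.

3.815 µV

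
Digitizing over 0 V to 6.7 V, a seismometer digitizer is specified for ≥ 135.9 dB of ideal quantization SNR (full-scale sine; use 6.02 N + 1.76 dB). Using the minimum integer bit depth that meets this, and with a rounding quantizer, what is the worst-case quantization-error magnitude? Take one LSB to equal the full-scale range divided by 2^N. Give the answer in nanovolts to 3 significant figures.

Full-scale range = 6.7 V.
Required N = ⌈(135.9 − 1.76)/6.02⌉ = ⌈22.282⌉ = 23.
LSB = 6.7 V / 2^23 = 0.79870 µV.
|e|_max = LSB/2 = 399 nV.

399 nV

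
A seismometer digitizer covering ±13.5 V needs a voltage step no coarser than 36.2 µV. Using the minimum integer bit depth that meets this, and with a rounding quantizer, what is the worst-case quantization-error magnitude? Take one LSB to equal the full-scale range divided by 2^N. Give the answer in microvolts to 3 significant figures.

Span: 13.5 V − (-13.5 V) = 27 V.
Need 2^N ≥ 27 V / 36.2 µV = 745900 → N_min = 20.
LSB = 27 V ÷ 2^20 = 27/1048576 V = 25.749 µV.
Half an LSB is 12.9 µV.

12.9 µV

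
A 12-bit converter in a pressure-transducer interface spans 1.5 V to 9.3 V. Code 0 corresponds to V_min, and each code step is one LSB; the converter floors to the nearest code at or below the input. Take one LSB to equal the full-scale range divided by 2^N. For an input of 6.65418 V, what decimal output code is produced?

Full-scale range = 9.3 V − (1.5 V) = 7.8 V. LSB = 7.8 V / 2^12 ≈ 1.904 mV.
code = ⌊(V_in − V_min)/LSB⌋ = ⌊(V_in − V_min) × 2^12 / range⌋
     = ⌊(6.65418 − (1.5)) × 4096 / 7.8⌋ = ⌊5.15418 × 4096/7.8⌋
     = ⌊2706.605⌋ = 2706.

2706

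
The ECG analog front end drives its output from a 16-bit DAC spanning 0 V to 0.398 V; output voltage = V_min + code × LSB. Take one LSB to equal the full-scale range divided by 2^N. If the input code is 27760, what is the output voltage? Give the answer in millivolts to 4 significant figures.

168.6 mV

Range is 0.398 V. LSB = 0.398 V / 2^16.
Output = V_min + (27760/65536) × range = 0 + 0.423584 × 0.398 V
      = 0 + 0.168586 = 0.168586 V.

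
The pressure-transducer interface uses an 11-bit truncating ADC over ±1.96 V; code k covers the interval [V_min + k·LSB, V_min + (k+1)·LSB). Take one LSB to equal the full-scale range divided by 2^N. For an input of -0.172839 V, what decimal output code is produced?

933

The full-scale span is 1.96 − (-1.96) = 3.92 V. LSB = 3.92 V / 2^11 ≈ 1.914 mV.
code = ⌊(V_in − V_min)/LSB⌋ = ⌊(V_in − V_min) × 2^11 / range⌋
     = ⌊(-0.172839 − (-1.96)) × 2048 / 3.92⌋ = ⌊1.787161 × 2048/3.92⌋
     = ⌊933.700⌋ = 933.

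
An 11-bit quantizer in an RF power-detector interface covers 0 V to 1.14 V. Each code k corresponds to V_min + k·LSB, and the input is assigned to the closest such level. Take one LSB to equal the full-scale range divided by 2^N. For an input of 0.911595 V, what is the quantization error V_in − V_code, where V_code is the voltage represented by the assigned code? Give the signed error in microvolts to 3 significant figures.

−182 µV

V_FS = 1.14 V. LSB = 1.14 V / 2^11 ≈ 0.5566 mV.
(0.911595 − (0)) / LSB = 0.911595 × 2048/1.14 = 1637.6724. Nearest integer: k = 1638.
V_code = V_min + k × range/2^11 = 0 + 1638 × 1.14/2048 = 0.9117773438 V.
Error = V_in − V_code = 0.911595 − (0.9117773438) = −182 µV.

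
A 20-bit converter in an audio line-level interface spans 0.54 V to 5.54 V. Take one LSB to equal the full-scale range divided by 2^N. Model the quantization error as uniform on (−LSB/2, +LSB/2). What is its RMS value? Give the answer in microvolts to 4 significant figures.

The full-scale span is 5.54 − (0.54) = 5 V.
One LSB is 5 V / 1048576 = 4.76837 µV.
σ_q = LSB/√12 = 4.76837 µV/3.4641 = 1.377 µV.

1.377 µV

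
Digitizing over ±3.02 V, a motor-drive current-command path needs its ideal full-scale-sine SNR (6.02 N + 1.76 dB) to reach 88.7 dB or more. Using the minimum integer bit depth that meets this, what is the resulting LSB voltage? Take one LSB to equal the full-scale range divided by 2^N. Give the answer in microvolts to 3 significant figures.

184 µV

Span: 3.02 V − (-3.02 V) = 6.04 V.
Solving 6.02 N ≥ 88.7 − 1.76: N ≥ 14.442. Round up → N = 15.
One LSB is 6.04 V / 32768 = 184 µV.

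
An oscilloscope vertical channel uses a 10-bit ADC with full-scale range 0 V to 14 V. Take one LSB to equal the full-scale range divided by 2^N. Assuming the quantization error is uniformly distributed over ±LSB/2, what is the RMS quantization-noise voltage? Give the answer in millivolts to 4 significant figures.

Span = 14 V.
Step size = 14/1024 V = 13.6719 mV.
RMS of a uniform error over width LSB is LSB/√12 = 3.947 mV.

3.947 mV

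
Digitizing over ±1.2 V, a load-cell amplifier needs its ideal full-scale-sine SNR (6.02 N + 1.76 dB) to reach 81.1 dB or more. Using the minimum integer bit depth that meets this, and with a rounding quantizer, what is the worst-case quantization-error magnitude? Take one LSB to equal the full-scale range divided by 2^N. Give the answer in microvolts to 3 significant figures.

Range = 1.2 − (-1.2) = 2.4 V.
6.02 N + 1.76 ≥ 81.1 gives N ≥ 13.179, so the minimum integer is 14.
Step size = 2.4/16384 V = 146.48 µV.
Max error for round-to-nearest is LSB/2 = 73.2 µV.

73.2 µV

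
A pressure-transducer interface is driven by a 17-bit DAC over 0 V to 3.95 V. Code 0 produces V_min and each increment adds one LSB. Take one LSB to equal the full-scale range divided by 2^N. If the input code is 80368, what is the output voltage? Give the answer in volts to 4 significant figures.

V_FS = 3.95 V. LSB = 3.95 V / 2^17.
Output = V_min + (80368/131072) × range = 0 + 0.613159 × 3.95 V
      = 0 V + 2.42198 V = 2.42198 V.

2.422 V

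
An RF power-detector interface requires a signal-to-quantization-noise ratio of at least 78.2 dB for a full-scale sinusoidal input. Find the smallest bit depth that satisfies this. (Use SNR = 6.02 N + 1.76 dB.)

13 bits

Solving 6.02 N ≥ 78.2 − 1.76: N ≥ 12.698. Round up → N = 13.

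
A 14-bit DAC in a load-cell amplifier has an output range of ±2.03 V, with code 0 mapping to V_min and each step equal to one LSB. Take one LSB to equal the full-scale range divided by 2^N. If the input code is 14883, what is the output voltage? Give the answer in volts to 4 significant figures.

1.658 V

Range = 2.03 − (-2.03) = 4.06 V. LSB = 4.06 V / 2^14.
V_out = -2.03 + 14883 × (4.06/16384) V
      = -2.03 V + 3.68805 V = 1.65805 V.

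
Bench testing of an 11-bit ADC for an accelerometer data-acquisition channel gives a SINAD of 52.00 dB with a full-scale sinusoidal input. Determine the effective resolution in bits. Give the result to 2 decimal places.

8.35 bits

ENOB = (SINAD − 1.76) / 6.02 = (52.00 − 1.76) / 6.02 = 50.24 / 6.02 = 8.3455.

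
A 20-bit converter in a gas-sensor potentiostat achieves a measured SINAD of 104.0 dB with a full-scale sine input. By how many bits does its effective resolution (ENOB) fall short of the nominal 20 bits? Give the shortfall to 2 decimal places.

Effective bits = (104.0 − 1.76)/6.02 = 16.9834.
20 − 16.9834 = 3.02 bits below nominal.

3.02 bits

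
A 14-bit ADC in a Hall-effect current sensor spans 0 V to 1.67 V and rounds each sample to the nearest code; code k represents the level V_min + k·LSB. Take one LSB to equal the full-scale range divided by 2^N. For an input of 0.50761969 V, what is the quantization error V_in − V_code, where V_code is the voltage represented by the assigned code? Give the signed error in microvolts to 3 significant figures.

+14.7 µV

V_FS = 1.67 V. LSB = 1.67 V / 2^14 ≈ 101.9 µV.
(V_in − V_min)/LSB = (0.50761969 − (0)) × 16384/1.67 = 4980.1443 → nearest code k = 4980.
V_code = V_min + k × range/2^14 = 0 + 4980 × 1.67/16384 = 0.50760498047 V.
e = 0.50761969 − (0.50760498047) = +14.7 µV.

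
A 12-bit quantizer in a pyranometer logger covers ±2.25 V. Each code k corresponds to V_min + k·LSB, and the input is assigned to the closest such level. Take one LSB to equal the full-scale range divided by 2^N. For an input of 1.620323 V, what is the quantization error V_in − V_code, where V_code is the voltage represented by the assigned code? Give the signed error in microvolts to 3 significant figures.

Full-scale range = 2.25 V − (-2.25 V) = 4.5 V. LSB = 4.5 V / 2^12 ≈ 1.099 mV.
(V_in − V_min)/LSB = (1.620323 − (-2.25)) × 4096/4.5 = 3522.8540 → nearest code k = 3523.
V_code = V_min + k × range/2^12 = -2.25 + 3523 × 4.5/4096 = 1.620483398 V.
V_in − V_code = 1.620323 − (1.620483398) = −160 µV.

−160 µV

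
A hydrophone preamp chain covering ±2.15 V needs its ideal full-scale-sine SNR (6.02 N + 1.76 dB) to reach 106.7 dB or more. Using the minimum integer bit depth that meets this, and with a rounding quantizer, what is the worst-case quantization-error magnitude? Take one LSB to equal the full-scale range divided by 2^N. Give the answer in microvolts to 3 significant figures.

Span: 2.15 V − (-2.15 V) = 4.3 V.
Solving 6.02 N ≥ 106.7 − 1.76: N ≥ 17.432. Round up → N = 18.
One LSB is 4.3 V / 262144 = 16.403 µV.
Max error for round-to-nearest is LSB/2 = 8.20 µV.

8.20 µV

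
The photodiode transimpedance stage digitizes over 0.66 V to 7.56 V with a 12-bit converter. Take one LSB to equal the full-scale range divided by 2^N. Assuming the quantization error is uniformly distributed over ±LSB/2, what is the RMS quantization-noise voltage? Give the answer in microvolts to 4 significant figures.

486.3 µV

Range = 7.56 − (0.66) = 6.9 V.
LSB = 6.9 V ÷ 2^12 = 6.9/4096 V = 1.68457 mV.
V_rms = LSB/√12 = 1.68457 mV / √12 = 486.3 µV.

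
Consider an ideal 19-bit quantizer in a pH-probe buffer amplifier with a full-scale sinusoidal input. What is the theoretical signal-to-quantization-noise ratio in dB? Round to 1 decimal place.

For an ideal N-bit converter with full-scale sine input, SNR = 6.02 N + 1.76 dB. SNR = 6.02 × 19 + 1.76 = 114.38 + 1.76 = 116.14 dB.

116.1 dB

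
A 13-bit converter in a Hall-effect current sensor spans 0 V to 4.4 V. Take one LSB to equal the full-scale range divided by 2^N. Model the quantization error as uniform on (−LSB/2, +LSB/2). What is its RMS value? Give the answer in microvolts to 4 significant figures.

Full-scale range = 4.4 V.
One LSB is 4.4 V / 8192 = 0.537109 mV.
For a uniform distribution on [−LSB/2, +LSB/2], V_rms = LSB/√12 = 0.537109 mV/3.4641 = 155.1 µV.

155.1 µV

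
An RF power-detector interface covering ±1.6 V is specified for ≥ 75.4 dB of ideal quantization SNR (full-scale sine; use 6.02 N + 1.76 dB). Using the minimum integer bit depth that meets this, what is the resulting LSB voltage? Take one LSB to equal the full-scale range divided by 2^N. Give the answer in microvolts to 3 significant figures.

391 µV

The full-scale span is 1.6 − (-1.6) = 3.2 V.
N ≥ (75.4 − 1.76)/6.02 = 12.233 → N_min = 13.
Step size = 3.2/8192 V = 391 µV.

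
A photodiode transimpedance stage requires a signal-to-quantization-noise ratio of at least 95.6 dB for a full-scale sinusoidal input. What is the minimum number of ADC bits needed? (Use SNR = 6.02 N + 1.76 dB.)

16 bits

Required N = ⌈(95.6 − 1.76)/6.02⌉ = ⌈15.588⌉ = 16.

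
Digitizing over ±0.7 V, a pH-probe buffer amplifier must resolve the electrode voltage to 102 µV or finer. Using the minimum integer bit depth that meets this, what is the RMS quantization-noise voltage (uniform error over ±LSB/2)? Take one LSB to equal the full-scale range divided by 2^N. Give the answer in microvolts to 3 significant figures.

24.7 µV

Full-scale range = 0.7 V − (-0.7 V) = 1.4 V.
Need 2^N ≥ 1.4 V / 102 µV = 13730 → N_min = 14.
Step size = 1.4/16384 V = 85.449 µV.
σ_q = LSB/√12 = 85.449 µV/3.4641 = 24.7 µV.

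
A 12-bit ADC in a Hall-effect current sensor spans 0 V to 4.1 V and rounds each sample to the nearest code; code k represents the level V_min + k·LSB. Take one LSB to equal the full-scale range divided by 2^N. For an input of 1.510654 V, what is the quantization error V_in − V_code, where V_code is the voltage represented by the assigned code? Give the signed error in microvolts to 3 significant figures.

Range is 4.1 V. LSB = 4.1 V / 2^12 ≈ 1.001 mV.
(1.510654 − (0)) / LSB = 1.510654 × 4096/4.1 = 1509.1802. Nearest integer: k = 1509.
V_code = V_min + k × range/2^12 = 0 + 1509 × 4.1/4096 = 1.510473633 V.
e = 1.510654 − (1.510473633) = +180 µV.

+180 µV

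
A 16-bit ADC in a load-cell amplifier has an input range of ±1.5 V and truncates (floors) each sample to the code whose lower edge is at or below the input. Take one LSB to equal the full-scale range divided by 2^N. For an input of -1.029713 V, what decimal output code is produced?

Full-scale range = 1.5 V − (-1.5 V) = 3 V. LSB = 3 V / 2^16 ≈ 45.78 µV.
V_in − V_min = -1.029713 − (-1.5) = 0.470287 V.
Divide by LSB: 0.470287 × 65536/3 = 10273.5763.
Truncating gives code 10273.

10273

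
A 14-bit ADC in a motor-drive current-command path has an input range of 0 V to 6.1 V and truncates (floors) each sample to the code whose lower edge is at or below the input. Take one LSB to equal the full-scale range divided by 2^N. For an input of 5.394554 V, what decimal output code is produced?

14489

Range is 6.1 V. LSB = 6.1 V / 2^14 ≈ 372.3 µV.
V_in − V_min = 5.394554 − (0) = 5.394554 V.
Divide by LSB: 5.394554 × 16384/6.1 = 14489.2414.
Truncating gives code 14489.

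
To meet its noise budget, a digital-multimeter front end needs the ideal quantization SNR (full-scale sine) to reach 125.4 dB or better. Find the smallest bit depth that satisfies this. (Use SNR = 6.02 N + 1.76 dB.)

N ≥ (125.4 − 1.76)/6.02 = 20.538 → N_min = 21.

21 bits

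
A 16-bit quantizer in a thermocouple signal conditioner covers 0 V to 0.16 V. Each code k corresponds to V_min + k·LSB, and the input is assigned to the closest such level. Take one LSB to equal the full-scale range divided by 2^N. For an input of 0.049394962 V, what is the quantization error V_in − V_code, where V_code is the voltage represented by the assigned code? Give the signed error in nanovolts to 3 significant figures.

+431 nV

V_FS = 0.16 V. LSB = 0.16 V / 2^16 ≈ 2.441 µV.
Position in LSBs: (0.049394962 − (0)) × 65536/0.16 = 20232.1764; rounding gives k = 20232.
V_code = V_min + k × range/2^16 = 0 + 20232 × 0.16/65536 = 0.049394531250 V.
V_in − V_code = 0.049394962 − (0.049394531250) = +431 nV.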